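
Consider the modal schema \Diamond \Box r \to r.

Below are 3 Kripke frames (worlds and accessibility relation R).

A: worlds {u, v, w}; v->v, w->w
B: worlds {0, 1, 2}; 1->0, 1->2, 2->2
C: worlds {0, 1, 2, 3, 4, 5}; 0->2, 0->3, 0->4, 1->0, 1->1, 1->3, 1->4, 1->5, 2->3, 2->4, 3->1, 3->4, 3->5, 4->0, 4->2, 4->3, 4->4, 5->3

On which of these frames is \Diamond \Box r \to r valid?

A

Frame correspondent (Sahlqvist): \forall x \forall y (Rxy \to Ryx) — i.e. symmetry.
A: satisfies the condition.
B: fails — R12 but not R21.
C: fails — R10 but not R01.
Valid on: A.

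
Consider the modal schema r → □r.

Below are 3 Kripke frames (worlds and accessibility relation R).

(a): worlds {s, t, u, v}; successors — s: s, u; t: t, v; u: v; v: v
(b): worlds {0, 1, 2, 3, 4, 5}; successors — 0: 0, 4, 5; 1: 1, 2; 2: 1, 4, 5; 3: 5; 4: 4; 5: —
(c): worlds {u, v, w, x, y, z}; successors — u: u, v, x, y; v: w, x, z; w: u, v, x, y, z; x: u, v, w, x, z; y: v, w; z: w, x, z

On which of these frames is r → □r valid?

This is the axiom for a generalized confluence (Geach) condition; its first-order frame correspondent is ∀x ∀z (xRz → ∃w (x = w ∧ z = w)).
(a): fails — sRu but s ≠ u.
(b): fails — 0R4 but 0 ≠ 4.
(c): fails — uRv but u ≠ v.

none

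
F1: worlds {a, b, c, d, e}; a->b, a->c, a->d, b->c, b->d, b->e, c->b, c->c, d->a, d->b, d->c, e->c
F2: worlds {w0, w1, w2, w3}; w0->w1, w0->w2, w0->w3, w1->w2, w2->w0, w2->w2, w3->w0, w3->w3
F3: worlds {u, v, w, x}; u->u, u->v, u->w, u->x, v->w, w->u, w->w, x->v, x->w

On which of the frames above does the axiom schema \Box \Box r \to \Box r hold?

Frame correspondent (Sahlqvist): \forall x \forall y (Rxy \to \exists z (Rxz \wedge Rzy)) — i.e. density.
F1: fails — Rbe but no z with Rbz and Rze.
F2: fails — Rw0w1 but no z with Rw0z and Rzw1.
F3: fails — Rxv but no z with Rxz and Rzv.

none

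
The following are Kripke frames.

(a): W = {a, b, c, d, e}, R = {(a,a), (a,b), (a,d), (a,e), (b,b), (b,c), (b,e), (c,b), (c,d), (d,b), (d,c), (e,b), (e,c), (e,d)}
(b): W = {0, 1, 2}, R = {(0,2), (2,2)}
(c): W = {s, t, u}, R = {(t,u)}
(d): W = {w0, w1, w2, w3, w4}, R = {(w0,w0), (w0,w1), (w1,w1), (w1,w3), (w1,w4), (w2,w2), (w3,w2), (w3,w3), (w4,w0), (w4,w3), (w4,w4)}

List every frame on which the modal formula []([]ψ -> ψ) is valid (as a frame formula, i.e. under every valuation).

This is the axiom for shift-reflexivity; its first-order frame correspondent is forall x forall y (Rxy -> Ryy).
(a): fails — Rbc but not Rcc.
(b): condition met.
(c): fails — Rtu but not Ruu.
(d): condition met.
Valid on: (b), (d).

(b), (d)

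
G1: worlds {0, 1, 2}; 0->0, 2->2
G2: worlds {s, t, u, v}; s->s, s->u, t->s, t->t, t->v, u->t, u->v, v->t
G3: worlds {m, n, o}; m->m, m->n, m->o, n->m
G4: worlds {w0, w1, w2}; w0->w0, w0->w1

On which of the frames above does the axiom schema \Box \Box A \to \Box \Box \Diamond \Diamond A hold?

G1, G2

This is the axiom for a generalized confluence (Geach) condition; its first-order frame correspondent is \forall x \forall z (x R^2 z \to \exists w (x R^2 w \wedge z R^2 w)).
G1: condition met.
G2: condition met.
G3: fails — mR²o but no w with mR²w and oR²w.
G4: fails — w0R²w1 but no w with w0R²w and w1R²w.
Valid on: G1, G2.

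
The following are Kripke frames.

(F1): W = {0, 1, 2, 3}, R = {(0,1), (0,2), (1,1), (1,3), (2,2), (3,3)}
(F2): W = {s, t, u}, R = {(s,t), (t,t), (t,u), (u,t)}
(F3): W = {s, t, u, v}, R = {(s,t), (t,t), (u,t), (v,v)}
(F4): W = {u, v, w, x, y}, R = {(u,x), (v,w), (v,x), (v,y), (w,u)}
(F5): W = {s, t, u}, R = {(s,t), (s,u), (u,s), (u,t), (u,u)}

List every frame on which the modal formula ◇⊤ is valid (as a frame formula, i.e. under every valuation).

(F1), (F2), (F3)

The schema corresponds to seriality: ∀x ∃y Rxy.
(F1): satisfies the condition.
(F2): satisfies the condition.
(F3): satisfies the condition.
(F4): fails — world x has no successor.
(F5): fails — world t has no successor.
Valid on: (F1), (F2), (F3).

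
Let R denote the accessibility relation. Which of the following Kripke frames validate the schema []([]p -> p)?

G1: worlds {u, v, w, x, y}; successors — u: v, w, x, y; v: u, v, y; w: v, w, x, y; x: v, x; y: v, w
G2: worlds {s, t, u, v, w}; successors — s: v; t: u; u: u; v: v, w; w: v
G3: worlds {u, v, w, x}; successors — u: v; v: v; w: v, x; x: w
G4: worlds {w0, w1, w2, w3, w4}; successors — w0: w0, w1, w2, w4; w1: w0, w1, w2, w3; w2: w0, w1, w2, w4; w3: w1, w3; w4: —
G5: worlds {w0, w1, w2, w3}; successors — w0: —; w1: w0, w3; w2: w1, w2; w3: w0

The schema corresponds to shift-reflexivity: forall x forall y (Rxy -> Ryy).
G1: fails — Rvu but not Ruu.
G2: fails — Rvw but not Rww.
G3: fails — Rxw but not Rww.
G4: fails — Rw0w4 but not Rw4w4.
G5: fails — Rw1w0 but not Rw0w0.

none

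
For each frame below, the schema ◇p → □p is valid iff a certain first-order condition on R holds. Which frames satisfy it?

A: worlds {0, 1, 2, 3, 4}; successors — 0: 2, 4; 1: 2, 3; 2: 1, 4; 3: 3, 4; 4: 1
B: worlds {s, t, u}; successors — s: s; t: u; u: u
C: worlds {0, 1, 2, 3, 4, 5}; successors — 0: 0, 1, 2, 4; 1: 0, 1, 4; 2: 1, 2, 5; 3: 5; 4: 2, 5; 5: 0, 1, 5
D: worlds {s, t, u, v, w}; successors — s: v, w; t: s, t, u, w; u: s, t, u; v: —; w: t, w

The schema corresponds to partial functionality: ∀x ∀y ∀z (Rxy ∧ Rxz → y = z).
A: fails — 0 sees both 2 and 4.
B: satisfies the condition.
C: fails — 0 sees both 0 and 1.
D: fails — s sees both v and w.

B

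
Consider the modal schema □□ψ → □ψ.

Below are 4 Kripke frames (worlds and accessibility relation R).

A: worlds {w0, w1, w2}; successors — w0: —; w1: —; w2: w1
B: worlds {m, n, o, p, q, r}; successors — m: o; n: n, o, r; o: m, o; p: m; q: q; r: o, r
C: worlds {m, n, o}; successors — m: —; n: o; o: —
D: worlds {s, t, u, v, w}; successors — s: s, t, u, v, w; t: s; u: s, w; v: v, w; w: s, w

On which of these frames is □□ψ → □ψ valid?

Frame correspondent (Sahlqvist): ∀x ∀y (Rxy → ∃z (Rxz ∧ Rzy)) — i.e. density.
A: fails — Rw2w1 but no z with Rw2z and Rzw1.
B: fails — Rpm but no z with Rpz and Rzm.
C: fails — Rno but no z with Rnz and Rzo.
D: holds.

D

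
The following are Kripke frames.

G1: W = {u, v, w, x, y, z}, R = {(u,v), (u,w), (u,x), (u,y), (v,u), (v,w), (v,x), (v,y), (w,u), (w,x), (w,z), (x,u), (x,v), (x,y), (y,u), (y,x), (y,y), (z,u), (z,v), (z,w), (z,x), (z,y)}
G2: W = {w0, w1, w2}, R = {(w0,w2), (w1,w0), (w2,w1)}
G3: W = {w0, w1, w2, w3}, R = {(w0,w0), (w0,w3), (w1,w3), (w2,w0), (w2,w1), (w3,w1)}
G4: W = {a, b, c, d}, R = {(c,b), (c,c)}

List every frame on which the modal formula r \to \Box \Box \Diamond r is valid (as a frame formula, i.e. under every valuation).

This is the axiom for a generalized confluence (Geach) condition; its first-order frame correspondent is \forall x \forall z (x R^2 z \to \exists w (x = w \wedge zRw)).
G1: fails — uR²u but no t with u=t and uRt.
G2: ✓.
G3: fails — w0R²w1 but no w with w0=w and w1Rw.
G4: fails — cR²b but no w with c=w and bRw.
Valid on: G2.

G2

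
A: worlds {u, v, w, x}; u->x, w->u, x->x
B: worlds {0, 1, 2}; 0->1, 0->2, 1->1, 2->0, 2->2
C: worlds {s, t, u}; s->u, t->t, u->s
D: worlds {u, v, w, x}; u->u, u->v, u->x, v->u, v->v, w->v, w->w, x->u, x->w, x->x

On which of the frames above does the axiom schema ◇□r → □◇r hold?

The schema corresponds to convergence: ∀x ∀y ∀z (Rxy ∧ Rxz → ∃w (Ryw ∧ Rzw)).
A: ✓.
B: fails — R02 and R01 but 2 and 1 have no common successor.
C: ✓.
D: ✓.

A, C, D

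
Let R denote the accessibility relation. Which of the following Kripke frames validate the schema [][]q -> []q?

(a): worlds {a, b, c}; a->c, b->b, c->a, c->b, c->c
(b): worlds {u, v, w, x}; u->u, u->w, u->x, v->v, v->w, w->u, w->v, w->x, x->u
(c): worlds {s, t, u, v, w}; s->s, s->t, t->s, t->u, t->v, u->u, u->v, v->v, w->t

This is the axiom for density; its first-order frame correspondent is forall x forall y (Rxy -> exists z (Rxz & Rzy)).
(a): satisfies the condition.
(b): satisfies the condition.
(c): fails — Rwt but no z with Rwz and Rzt.

(a), (b)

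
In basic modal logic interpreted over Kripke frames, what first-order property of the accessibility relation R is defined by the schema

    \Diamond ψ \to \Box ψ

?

partial functionality: \forall x \forall y \forall z (Rxy \wedge Rxz \to y = z)

Suppose ◇ψ→□ψ is valid. Take Rxy, Rxz and set V(ψ)={y}. Then ◇ψ at x, so □ψ at x, so ψ at z, i.e. z=y.
Conversely, on a frame with partial functionality the schema holds at every world under every valuation.
So the correspondent is partial functionality.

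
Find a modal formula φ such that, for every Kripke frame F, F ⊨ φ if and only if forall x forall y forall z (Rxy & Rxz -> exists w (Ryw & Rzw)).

The condition is convergence. The .2 schema ◇□s → □◇s defines it.
Suppose ◇□s→□◇s is valid. Take Rxy, Rxz and set V(s)={w : Ryw}. Then □s at y so ◇□s at x, so □◇s at x, so ◇s at z, giving w with Rzw and Ryw.

◇□s → □◇s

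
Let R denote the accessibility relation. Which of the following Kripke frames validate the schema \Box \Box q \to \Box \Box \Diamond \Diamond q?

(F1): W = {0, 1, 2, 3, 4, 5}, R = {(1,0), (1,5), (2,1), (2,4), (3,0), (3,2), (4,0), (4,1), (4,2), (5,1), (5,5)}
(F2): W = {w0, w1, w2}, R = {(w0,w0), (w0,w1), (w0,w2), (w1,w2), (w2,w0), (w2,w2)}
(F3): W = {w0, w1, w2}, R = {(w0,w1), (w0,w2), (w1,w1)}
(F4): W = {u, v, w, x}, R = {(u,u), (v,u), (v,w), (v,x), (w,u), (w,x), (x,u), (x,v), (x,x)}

(F2), (F3), (F4)

The schema corresponds to a generalized confluence (Geach) condition: \forall x \forall z (x R^2 z \to \exists w (x R^2 w \wedge z R^2 w)).
(F1): fails — 2R²0 but no w with 2R²w and 0R²w.
(F2): condition met.
(F3): condition met.
(F4): condition met.
Valid on: (F2), (F3), (F4).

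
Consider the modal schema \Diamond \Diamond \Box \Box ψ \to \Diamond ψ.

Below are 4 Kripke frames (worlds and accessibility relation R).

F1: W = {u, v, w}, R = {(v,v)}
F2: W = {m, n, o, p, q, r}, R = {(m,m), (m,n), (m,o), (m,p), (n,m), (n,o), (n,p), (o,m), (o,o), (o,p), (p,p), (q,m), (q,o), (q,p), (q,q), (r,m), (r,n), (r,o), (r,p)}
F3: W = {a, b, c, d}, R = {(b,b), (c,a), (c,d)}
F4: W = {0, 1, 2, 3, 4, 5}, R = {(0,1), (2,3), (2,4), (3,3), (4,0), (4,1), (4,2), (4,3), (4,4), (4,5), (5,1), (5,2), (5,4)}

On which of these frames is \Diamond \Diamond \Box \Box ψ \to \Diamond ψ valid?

Frame correspondent (Sahlqvist): \forall x \forall y (x R^2 y \to \exists w (y R^2 w \wedge xRw)) — i.e. a generalized confluence (Geach) condition.
F1: holds.
F2: holds.
F3: holds.
F4: fails — 2R²0 but no w with 0R²w and 2Rw.
Valid on: F1, F2, F3.

F1, F2, F3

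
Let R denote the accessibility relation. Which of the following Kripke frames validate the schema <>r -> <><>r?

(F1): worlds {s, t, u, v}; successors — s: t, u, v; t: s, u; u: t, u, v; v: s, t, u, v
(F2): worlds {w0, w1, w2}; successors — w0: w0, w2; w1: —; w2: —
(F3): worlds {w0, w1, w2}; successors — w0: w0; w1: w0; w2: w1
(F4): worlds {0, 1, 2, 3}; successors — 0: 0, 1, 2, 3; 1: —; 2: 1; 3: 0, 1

(F2)

Frame correspondent (Sahlqvist): forall x forall y (xRy -> exists w (y = w & x R^2 w)) — i.e. a generalized confluence (Geach) condition.
(F1): fails — tRs but no w with s=w and tR²w.
(F2): condition met.
(F3): fails — w2Rw1 but no w with w1=w and w2R²w.
(F4): fails — 2R1 but no w with 1=w and 2R²w.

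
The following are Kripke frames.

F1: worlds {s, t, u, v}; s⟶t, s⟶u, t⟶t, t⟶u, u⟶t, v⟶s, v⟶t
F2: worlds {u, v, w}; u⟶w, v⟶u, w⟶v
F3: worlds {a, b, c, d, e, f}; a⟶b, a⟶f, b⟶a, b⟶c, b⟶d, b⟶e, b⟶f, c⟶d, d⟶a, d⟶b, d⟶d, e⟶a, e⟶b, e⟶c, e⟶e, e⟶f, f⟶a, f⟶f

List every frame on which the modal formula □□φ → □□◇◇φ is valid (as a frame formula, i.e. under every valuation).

F1, F3

The schema corresponds to a generalized confluence (Geach) condition: ∀x ∀z (xR²z → ∃w (xR²w ∧ zR²w)).
F1: satisfies the condition.
F2: fails — uR²v but no t with uR²t and vR²t.
F3: satisfies the condition.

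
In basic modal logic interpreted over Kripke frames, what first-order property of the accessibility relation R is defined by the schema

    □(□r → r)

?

Shift-reflexivity

Suppose □(□r→r) is valid. Take Rxy and set V(r)={w : Ryw}. Then at y, □r holds; since □(□r→r) at x, □r→r at y, so r at y, i.e. Ryy.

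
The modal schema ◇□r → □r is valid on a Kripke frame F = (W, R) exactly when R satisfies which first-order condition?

This schema is equivalent to the 5 axiom ◇r → □◇r.
It corresponds to the Euclidean property: ∀x ∀y ∀z (Rxy ∧ Rxz → Ryz).

the Euclidean property: ∀x ∀y ∀z (Rxy ∧ Rxz → Ryz)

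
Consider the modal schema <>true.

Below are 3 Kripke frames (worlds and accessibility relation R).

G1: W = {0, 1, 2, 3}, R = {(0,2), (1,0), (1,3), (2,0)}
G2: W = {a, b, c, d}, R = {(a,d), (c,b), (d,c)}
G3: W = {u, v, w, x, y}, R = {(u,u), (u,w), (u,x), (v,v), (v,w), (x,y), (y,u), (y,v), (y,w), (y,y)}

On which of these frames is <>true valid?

Frame correspondent (Sahlqvist): forall x exists y Rxy — i.e. seriality.
G1: fails — world 3 has no successor.
G2: fails — world b has no successor.
G3: fails — world w has no successor.
Valid on no frame.

none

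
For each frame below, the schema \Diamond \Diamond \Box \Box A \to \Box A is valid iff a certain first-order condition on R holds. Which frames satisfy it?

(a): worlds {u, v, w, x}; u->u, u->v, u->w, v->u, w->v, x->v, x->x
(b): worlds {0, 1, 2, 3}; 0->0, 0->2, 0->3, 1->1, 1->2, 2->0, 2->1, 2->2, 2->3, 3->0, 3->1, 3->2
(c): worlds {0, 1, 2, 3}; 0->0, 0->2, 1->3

(b)

The schema corresponds to a generalized confluence (Geach) condition: \forall x \forall y \forall z ((x R^2 y \wedge xRz) \to \exists w (y R^2 w \wedge z = w)).
(a): fails — uR²w, uRv but no t with wR²t and v=t.
(b): holds.
(c): fails — 0R²2, 0R0 but no w with 2R²w and 0=w.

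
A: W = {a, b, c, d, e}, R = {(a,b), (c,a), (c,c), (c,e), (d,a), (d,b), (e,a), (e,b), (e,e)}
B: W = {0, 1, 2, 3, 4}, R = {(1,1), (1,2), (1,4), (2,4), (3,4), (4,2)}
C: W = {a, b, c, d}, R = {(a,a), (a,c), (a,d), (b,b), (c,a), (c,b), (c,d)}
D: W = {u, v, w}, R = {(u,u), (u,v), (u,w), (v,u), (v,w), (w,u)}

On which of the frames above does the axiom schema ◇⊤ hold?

D

Frame correspondent (Sahlqvist): ∀x ∃y Rxy — i.e. seriality.
A: fails — world b has no successor.
B: fails — world 0 has no successor.
C: fails — world d has no successor.
D: satisfies the condition.
Valid on: D.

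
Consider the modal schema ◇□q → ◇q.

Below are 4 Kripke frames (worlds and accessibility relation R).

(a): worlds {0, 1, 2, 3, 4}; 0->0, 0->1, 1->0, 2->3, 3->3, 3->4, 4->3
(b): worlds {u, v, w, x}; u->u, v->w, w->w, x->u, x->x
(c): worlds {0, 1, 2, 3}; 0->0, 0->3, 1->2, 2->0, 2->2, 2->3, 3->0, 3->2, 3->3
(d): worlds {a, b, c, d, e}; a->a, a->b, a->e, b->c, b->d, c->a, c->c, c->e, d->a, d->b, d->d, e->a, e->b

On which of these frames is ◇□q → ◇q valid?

The schema corresponds to a generalized confluence (Geach) condition: ∀x ∀y (xRy → ∃w (yRw ∧ xRw)).
(a): ✓.
(b): ✓.
(c): ✓.
(d): fails — aRb but no w with bRw and aRw.
Valid on: (a), (b), (c).

(a), (b), (c)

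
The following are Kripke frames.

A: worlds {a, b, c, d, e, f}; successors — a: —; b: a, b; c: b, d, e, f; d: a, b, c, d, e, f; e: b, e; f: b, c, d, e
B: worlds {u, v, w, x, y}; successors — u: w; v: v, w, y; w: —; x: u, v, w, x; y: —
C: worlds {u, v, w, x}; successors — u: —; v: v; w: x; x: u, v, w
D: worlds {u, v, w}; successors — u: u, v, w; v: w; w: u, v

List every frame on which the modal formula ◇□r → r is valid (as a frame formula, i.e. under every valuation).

none

The schema corresponds to symmetry: ∀x ∀y (Rxy → Ryx).
A: fails — Reb but not Rbe.
B: fails — Rxw but not Rwx.
C: fails — Rxu but not Rux.
D: fails — Ruv but not Rvu.
Valid on no frame.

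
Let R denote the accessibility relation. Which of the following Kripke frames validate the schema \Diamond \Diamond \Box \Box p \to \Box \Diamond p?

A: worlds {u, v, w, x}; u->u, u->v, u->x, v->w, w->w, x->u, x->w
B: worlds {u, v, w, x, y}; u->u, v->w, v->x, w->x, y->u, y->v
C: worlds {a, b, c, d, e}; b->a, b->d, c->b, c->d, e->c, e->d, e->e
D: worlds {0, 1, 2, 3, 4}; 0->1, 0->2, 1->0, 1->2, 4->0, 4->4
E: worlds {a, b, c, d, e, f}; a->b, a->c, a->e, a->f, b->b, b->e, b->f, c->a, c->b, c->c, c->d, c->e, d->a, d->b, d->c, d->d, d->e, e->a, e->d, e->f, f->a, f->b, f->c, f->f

E

This is the axiom for a generalized confluence (Geach) condition; its first-order frame correspondent is \forall x \forall y \forall z ((x R^2 y \wedge xRz) \to \exists w (y R^2 w \wedge zRw)).
A: fails — uR²v, uRu but no t with vR²t and uRt.
B: fails — vR²x, vRw but no t with xR²t and wRt.
C: fails — cR²a, cRb but no w with aR²w and bRw.
D: fails — 0R²0, 0R2 but no w with 0R²w and 2Rw.
E: condition met.
Valid on: E.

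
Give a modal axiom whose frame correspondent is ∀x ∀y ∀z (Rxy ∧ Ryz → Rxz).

This is transitivity; the standard corresponding axiom is 4: □ψ → □□ψ.

□ψ → □□ψ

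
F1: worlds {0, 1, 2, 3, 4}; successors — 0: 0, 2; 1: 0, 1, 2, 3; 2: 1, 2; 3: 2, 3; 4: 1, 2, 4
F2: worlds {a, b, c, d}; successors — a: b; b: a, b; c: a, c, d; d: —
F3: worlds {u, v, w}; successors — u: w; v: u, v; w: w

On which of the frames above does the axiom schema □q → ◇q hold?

Frame correspondent (Sahlqvist): ∀x ∃y Rxy — i.e. seriality.
F1: condition met.
F2: fails — world d has no successor.
F3: condition met.

F1, F3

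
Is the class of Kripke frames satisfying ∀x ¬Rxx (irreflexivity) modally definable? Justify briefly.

Any modally definable frame class is closed under surjective bounded morphisms.
The 4-cycle (worlds s,t,u,v with s→t→u→v→s) is irreflexive, and the map sending every world to a single reflexive point • is a surjective bounded morphism (forth: every edge maps to (•,•); back: every world has a successor). So any modal formula valid on the 4-cycle is also valid on the reflexive point, which is not irreflexive.
Hence irreflexivity is not modally definable.

No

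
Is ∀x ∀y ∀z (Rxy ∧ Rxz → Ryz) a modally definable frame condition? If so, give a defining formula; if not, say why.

The condition is the Euclidean property. A defining modal formula is ◇r → □◇r.
Suppose ◇r→□◇r is valid. Take Rxy, Rxz and set V(r)={y}. Then ◇r at x, so □◇r at x, so ◇r at z, so some w with Rzw has r; w=y, i.e. Rzy. By symmetry of the argument, Ryz.

Yes — defined by ◇r → □◇r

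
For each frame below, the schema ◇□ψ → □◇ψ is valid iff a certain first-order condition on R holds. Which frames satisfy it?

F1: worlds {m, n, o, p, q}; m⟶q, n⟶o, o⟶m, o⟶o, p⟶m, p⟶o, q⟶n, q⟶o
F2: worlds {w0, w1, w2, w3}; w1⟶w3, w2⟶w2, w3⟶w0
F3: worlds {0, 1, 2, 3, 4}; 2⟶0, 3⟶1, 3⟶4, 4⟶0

none

This is the axiom for convergence; its first-order frame correspondent is ∀x ∀y ∀z (Rxy ∧ Rxz → ∃w (Ryw ∧ Rzw)).
F1: fails — Rom and Roo but m and o have no common successor.
F2: fails — Rw3w0 and Rw3w0 but w0 and w0 have no common successor.
F3: fails — R20 and R20 but 0 and 0 have no common successor.
Valid on no frame.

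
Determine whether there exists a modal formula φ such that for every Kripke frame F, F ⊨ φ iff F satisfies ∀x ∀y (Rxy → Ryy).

Yes — defined by □(□q → q)

Yes: it is shift-reflexivity, defined by the T□ schema □(□q → q).
Suppose □(□q→q) is valid. Take Rxy and set V(q)={w : Ryw}. Then at y, □q holds; since □(□q→q) at x, □q→q at y, so q at y, i.e. Ryy.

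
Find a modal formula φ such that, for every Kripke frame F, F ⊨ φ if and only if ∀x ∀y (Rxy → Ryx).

This is symmetry; the standard corresponding axiom is B: s → □◇s.
Suppose s→□◇s is valid. Take Rxy and set V(s)={x}. Then s at x, so □◇s at x, so ◇s at y, so some z with Ryz has s; z=x, i.e. Ryx.

s → □◇s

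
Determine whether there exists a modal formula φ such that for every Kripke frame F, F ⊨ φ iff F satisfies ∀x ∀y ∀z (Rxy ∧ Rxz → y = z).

This is a Sahlqvist condition; the CD axiom ◇p → □p defines it.
Suppose ◇p→□p is valid. Take Rxy, Rxz and set V(p)={y}. Then ◇p at x, so □p at x, so p at z, i.e. z=y.

Yes, by ◇p → □p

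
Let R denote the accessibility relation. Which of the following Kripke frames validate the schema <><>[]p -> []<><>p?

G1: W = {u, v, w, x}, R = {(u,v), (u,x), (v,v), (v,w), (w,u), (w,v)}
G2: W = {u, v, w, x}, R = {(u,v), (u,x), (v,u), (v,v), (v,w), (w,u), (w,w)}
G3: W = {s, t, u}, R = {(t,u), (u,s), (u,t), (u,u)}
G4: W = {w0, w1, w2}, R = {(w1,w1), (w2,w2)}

Frame correspondent (Sahlqvist): forall x forall y forall z ((x R^2 y & xRz) -> exists w (yRw & z R^2 w)) — i.e. a generalized confluence (Geach) condition.
G1: fails — uR²v, uRx but no t with vRt and xR²t.
G2: fails — uR²u, uRx but no t with uRt and xR²t.
G3: fails — tR²s, tRu but no w with sRw and uR²w.
G4: condition met.

G4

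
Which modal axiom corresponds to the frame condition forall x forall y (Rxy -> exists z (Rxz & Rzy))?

□□q → □q

A defining formula is □□q → □q (the C4 axiom).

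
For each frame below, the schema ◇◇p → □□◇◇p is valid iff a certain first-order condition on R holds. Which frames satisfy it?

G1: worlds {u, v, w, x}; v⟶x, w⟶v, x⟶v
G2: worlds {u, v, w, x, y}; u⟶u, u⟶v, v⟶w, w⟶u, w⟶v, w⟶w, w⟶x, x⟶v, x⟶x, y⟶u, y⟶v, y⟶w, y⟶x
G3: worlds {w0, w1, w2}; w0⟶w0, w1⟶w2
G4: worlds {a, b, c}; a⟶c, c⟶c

This is the axiom for a generalized confluence (Geach) condition; its first-order frame correspondent is ∀x ∀y ∀z ((xR²y ∧ xR²z) → ∃w (y = w ∧ zR²w)).
G1: ✓.
G2: fails — vR²u, vR²x but no t with u=t and xR²t.
G3: ✓.
G4: ✓.
Valid on: G1, G3, G4.

G1, G3, G4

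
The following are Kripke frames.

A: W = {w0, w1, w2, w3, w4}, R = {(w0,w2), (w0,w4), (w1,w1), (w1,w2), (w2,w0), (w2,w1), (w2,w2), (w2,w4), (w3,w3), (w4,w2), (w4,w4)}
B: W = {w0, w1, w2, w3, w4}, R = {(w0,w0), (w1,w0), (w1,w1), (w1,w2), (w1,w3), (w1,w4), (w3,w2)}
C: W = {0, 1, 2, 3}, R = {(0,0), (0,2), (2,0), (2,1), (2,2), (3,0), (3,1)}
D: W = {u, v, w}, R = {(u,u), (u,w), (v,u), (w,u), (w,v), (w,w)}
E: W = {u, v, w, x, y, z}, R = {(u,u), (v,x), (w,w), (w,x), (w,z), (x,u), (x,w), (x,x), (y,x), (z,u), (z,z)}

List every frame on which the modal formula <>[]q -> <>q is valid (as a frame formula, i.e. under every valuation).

A, D, E

This is the axiom for a generalized confluence (Geach) condition; its first-order frame correspondent is forall x forall y (xRy -> exists w (yRw & xRw)).
A: condition met.
B: fails — w1Rw2 but no w with w2Rw and w1Rw.
C: fails — 2R1 but no w with 1Rw and 2Rw.
D: condition met.
E: condition met.
Valid on: A, D, E.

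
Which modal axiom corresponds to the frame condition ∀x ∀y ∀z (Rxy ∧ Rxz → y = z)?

◇r → □r

This is partial functionality; the standard corresponding axiom is CD: ◇r → □r.
Suppose ◇r→□r is valid. Take Rxy, Rxz and set V(r)={y}. Then ◇r at x, so □r at x, so r at z, i.e. z=y.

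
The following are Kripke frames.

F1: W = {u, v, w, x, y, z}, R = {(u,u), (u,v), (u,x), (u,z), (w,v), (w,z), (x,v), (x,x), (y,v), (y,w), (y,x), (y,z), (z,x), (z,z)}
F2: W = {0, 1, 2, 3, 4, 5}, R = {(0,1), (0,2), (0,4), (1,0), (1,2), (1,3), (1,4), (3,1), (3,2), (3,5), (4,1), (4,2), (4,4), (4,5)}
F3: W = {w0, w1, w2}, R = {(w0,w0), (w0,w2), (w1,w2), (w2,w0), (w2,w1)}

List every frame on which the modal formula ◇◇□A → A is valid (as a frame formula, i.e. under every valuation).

Frame correspondent (Sahlqvist): ∀x ∀y (xR²y → ∃w (yRw ∧ x = w)) — i.e. a generalized confluence (Geach) condition.
F1: fails — uR²v but no t with vRt and u=t.
F2: fails — 0R²0 but no w with 0Rw and 0=w.
F3: fails — w0R²w1 but no w with w1Rw and w0=w.
Valid on no frame.

none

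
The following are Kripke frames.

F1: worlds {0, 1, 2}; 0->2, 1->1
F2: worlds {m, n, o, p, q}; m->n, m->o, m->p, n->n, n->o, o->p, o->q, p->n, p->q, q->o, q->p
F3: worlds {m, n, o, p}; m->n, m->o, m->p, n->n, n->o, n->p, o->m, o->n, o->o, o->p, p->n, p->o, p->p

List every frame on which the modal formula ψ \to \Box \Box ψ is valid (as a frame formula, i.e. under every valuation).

This is the axiom for a generalized confluence (Geach) condition; its first-order frame correspondent is \forall x \forall z (x R^2 z \to \exists w (x = w \wedge z = w)).
F1: ✓.
F2: fails — mR²n but m ≠ n.
F3: fails — mR²n but m ≠ n.

F1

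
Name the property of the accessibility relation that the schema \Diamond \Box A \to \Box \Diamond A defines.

Suppose ◇□A→□◇A is valid. Take Rxy, Rxz and set V(A)={w : Ryw}. Then □A at y so ◇□A at x, so □◇A at x, so ◇A at z, giving w with Rzw and Ryw.

Convergence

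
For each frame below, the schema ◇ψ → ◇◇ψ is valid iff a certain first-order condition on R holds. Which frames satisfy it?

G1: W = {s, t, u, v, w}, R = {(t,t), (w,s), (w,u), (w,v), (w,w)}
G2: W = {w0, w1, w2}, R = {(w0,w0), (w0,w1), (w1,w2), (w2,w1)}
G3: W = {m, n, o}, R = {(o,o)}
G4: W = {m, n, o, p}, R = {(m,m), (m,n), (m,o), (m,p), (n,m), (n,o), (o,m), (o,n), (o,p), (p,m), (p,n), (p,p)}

This is the axiom for a generalized confluence (Geach) condition; its first-order frame correspondent is ∀x ∀y (xRy → ∃w (y = w ∧ xR²w)).
G1: satisfies the condition.
G2: fails — w1Rw2 but no w with w2=w and w1R²w.
G3: satisfies the condition.
G4: satisfies the condition.

G1, G3, G4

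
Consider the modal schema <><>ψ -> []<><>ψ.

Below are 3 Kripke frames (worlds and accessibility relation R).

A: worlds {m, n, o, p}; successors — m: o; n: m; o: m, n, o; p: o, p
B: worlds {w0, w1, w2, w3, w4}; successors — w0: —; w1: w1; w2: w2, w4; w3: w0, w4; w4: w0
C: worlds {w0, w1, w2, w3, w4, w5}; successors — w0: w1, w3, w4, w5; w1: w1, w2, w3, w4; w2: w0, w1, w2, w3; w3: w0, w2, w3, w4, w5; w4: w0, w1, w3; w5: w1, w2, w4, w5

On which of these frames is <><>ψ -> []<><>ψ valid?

C

Frame correspondent (Sahlqvist): forall x forall y forall z ((x R^2 y & xRz) -> exists w (y = w & z R^2 w)) — i.e. a generalized confluence (Geach) condition.
A: fails — oR²m, oRn but no w with m=w and nR²w.
B: fails — w2R²w0, w2Rw4 but no w with w0=w and w4R²w.
C: satisfies the condition.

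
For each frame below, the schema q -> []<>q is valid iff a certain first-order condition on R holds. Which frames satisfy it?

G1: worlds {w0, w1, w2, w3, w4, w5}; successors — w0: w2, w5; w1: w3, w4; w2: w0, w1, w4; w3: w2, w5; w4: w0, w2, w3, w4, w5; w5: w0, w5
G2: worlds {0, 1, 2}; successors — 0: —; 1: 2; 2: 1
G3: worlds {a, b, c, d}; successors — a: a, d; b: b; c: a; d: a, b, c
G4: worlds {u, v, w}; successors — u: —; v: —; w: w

G2, G4

This is the axiom for symmetry; its first-order frame correspondent is forall x forall y (Rxy -> Ryx).
G1: fails — Rw3w5 but not Rw5w3.
G2: condition met.
G3: fails — Rdc but not Rcd.
G4: condition met.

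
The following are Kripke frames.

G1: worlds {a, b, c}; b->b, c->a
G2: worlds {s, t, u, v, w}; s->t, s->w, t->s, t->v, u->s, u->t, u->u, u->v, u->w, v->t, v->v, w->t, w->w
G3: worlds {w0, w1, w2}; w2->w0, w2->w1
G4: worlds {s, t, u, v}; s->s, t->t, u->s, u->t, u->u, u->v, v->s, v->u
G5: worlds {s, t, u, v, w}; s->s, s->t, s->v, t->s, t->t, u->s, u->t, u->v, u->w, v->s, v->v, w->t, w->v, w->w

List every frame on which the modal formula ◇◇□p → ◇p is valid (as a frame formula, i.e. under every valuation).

G1, G3, G5

This is the axiom for a generalized confluence (Geach) condition; its first-order frame correspondent is ∀x ∀y (xR²y → ∃w (yRw ∧ xRw)).
G1: ✓.
G2: fails — sR²t but no w* with tRw* and sRw*.
G3: ✓.
G4: fails — vR²t but no w with tRw and vRw.
G5: ✓.
Valid on: G1, G3, G5.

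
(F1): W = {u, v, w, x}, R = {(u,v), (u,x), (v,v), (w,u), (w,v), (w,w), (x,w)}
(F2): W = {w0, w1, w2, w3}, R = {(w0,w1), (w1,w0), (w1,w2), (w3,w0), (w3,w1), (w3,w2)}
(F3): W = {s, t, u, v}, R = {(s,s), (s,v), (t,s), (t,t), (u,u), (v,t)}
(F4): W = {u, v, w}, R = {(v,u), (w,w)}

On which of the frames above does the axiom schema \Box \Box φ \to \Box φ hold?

(F3)

The schema corresponds to density: \forall x \forall y (Rxy \to \exists z (Rxz \wedge Rzy)).
(F1): fails — Rux but no z with Ruz and Rzx.
(F2): fails — Rw1w2 but no z with Rw1z and Rzw2.
(F3): satisfies the condition.
(F4): fails — Rvu but no z with Rvz and Rzu.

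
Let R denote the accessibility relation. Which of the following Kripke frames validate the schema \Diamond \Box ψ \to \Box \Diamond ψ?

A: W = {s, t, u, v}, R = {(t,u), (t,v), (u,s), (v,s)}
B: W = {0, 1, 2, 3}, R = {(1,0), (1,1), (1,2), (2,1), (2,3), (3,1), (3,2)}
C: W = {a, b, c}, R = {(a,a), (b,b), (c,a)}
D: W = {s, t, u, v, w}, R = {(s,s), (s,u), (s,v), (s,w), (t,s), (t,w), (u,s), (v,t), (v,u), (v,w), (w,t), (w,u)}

C

This is the axiom for convergence; its first-order frame correspondent is \forall x \forall y \forall z (Rxy \wedge Rxz \to \exists w (Ryw \wedge Rzw)).
A: fails — Rus and Rus but s and s have no common successor.
B: fails — R10 and R10 but 0 and 0 have no common successor.
C: holds.
D: fails — Rsv and Rsu but v and u have no common successor.
Valid on: C.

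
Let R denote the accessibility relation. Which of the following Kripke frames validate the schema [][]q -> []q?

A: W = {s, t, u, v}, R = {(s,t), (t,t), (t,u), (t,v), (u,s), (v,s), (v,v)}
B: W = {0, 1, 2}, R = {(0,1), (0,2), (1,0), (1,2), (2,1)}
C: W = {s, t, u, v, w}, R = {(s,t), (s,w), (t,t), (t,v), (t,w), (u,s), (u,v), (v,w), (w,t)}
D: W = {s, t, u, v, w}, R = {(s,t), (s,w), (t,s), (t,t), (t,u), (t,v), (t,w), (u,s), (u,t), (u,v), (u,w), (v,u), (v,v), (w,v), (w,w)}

D

The schema corresponds to density: forall x forall y (Rxy -> exists z (Rxz & Rzy)).
A: fails — Rus but no z with Ruz and Rzs.
B: fails — R10 but no z with R1z and Rz0.
C: fails — Ruv but no z with Ruz and Rzv.
D: condition met.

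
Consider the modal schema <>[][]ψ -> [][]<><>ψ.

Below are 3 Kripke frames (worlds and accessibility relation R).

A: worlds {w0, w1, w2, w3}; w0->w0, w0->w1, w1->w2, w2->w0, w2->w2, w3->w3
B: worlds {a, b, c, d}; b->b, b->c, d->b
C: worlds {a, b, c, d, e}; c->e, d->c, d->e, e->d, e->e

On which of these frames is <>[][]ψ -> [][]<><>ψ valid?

A, C

This is the axiom for a generalized confluence (Geach) condition; its first-order frame correspondent is forall x forall y forall z ((xRy & x R^2 z) -> exists w (y R^2 w & z R^2 w)).
A: holds.
B: fails — bRb, bR²c but no w with bR²w and cR²w.
C: holds.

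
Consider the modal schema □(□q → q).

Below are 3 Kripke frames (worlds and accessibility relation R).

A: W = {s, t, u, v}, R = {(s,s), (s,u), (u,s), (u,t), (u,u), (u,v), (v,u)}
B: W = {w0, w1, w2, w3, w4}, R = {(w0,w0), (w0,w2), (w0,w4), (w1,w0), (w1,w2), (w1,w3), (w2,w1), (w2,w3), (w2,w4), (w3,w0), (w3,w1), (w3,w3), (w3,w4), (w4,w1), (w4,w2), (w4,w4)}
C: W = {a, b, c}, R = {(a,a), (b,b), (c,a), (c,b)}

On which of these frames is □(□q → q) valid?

The schema corresponds to shift-reflexivity: ∀x ∀y (Rxy → Ryy).
A: fails — Ruv but not Rvv.
B: fails — Rw1w2 but not Rw2w2.
C: condition met.
Valid on: C.

C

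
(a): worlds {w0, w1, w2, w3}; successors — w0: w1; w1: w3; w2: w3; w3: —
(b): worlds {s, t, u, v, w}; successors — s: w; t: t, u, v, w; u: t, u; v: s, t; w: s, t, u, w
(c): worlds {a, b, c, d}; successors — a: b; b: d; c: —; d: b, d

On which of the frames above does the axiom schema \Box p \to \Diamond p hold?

(b)

Frame correspondent (Sahlqvist): \forall x \exists y Rxy — i.e. seriality.
(a): fails — world w3 has no successor.
(b): satisfies the condition.
(c): fails — world c has no successor.
Valid on: (b).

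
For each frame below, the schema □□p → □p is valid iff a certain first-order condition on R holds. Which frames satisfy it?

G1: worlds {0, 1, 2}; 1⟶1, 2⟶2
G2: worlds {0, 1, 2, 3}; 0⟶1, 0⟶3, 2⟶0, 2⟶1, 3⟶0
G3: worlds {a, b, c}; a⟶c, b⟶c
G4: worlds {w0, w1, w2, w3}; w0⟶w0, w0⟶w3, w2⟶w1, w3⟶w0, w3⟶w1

Frame correspondent (Sahlqvist): ∀x ∀y (Rxy → ∃z (Rxz ∧ Rzy)) — i.e. density.
G1: holds.
G2: fails — R01 but no z with R0z and Rz1.
G3: fails — Rac but no z with Raz and Rzc.
G4: fails — Rw3w1 but no z with Rw3z and Rzw1.

G1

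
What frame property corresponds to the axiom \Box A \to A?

reflexivity

Suppose □A→A is valid. At any x set V(A)={w : Rxw}. Then □A holds at x, so A holds at x, i.e. Rxx.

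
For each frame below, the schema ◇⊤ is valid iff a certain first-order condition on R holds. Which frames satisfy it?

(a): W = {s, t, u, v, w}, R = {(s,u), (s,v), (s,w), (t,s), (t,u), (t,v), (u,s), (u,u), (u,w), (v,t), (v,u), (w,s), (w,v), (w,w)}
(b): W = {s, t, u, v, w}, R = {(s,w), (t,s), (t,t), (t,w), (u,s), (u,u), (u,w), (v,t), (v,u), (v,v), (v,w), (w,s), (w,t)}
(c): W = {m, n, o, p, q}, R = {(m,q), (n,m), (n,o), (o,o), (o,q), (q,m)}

(a), (b)

This is the axiom for seriality; its first-order frame correspondent is ∀x ∃y Rxy.
(a): holds.
(b): holds.
(c): fails — world p has no successor.
Valid on: (a), (b).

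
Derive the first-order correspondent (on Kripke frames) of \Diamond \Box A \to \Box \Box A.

This is a Sahlqvist (Geach-type) schema ◇^1□^1A → □^2◇^0A.
Minimal-valuation argument: fix x; take any y with xR^1y and any z with xR^2z. Set V(A) to the set of worlds R-reachable from y in exactly 1 step. Then □^1A holds at y, so the antecedent holds at x; validity forces ◇^0A at z, giving a w with zR^0w and yR^1w.
First-order correspondent: \forall x \forall y \forall z ((xRy \wedge x R^2 z) \to \exists w (yRw \wedge z = w)).

\forall x \forall y \forall z ((xRy \wedge x R^2 z) \to \exists w (yRw \wedge z = w))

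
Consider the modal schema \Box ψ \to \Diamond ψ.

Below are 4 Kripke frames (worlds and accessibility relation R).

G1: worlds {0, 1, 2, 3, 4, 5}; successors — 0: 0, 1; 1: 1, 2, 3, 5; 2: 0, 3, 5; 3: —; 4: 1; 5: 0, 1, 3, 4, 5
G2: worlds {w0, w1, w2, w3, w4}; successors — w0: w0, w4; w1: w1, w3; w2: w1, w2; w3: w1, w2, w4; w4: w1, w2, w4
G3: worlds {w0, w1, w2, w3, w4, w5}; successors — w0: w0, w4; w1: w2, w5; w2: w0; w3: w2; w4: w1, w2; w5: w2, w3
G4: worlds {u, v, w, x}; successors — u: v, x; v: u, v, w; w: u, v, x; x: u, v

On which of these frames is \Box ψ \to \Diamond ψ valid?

G2, G3, G4

Frame correspondent (Sahlqvist): \forall x \exists y Rxy — i.e. seriality.
G1: fails — world 3 has no successor.
G2: condition met.
G3: condition met.
G4: condition met.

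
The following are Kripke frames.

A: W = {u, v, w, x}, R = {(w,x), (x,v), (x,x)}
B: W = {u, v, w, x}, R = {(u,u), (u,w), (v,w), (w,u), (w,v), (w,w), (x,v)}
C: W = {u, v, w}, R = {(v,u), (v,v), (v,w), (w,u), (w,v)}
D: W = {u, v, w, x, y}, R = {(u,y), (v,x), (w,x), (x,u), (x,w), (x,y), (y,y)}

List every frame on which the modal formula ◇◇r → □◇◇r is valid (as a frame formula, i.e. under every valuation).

The schema corresponds to a generalized confluence (Geach) condition: ∀x ∀y ∀z ((xR²y ∧ xRz) → ∃w (y = w ∧ zR²w)).
A: fails — xR²v, xRv but no t with v=t and vR²t.
B: holds.
C: fails — vR²u, vRu but no t with u=t and uR²t.
D: fails — vR²u, vRx but no t with u=t and xR²t.

B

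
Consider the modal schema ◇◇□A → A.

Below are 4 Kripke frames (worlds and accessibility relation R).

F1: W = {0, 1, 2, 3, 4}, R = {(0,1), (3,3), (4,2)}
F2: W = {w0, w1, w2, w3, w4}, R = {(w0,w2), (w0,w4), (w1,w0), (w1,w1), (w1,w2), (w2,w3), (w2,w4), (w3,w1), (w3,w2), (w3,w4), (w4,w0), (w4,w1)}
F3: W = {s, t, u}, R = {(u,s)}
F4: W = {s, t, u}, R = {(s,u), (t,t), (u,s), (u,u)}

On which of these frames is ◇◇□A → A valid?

The schema corresponds to a generalized confluence (Geach) condition: ∀x ∀y (xR²y → ∃w (yRw ∧ x = w)).
F1: condition met.
F2: fails — w0R²w0 but no w with w0Rw and w0=w.
F3: condition met.
F4: fails — sR²s but no w with sRw and s=w.

F1, F3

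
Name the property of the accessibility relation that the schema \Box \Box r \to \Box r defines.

Suppose □□r→□r is valid. Take Rxy and set V(r)={w : xR²w}. Then □□r at x, so □r at x, so r at y, i.e. ∃z(Rxz∧Rzy).
Conversely, any frame satisfying \forall x \forall y (Rxy \to \exists z (Rxz \wedge Rzy)) validates the schema.
So the correspondent is density.

density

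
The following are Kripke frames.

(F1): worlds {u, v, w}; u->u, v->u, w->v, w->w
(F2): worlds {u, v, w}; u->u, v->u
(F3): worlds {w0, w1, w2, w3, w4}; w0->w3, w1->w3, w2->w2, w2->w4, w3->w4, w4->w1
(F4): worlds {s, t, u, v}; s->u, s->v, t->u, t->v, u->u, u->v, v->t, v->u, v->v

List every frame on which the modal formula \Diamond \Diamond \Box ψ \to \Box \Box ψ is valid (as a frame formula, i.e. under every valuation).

This is the axiom for a generalized confluence (Geach) condition; its first-order frame correspondent is \forall x \forall y \forall z ((x R^2 y \wedge x R^2 z) \to \exists w (yRw \wedge z = w)).
(F1): fails — wR²u, wR²v but no t with uRt and v=t.
(F2): ✓.
(F3): fails — w0R²w4, w0R²w4 but no w with w4Rw and w4=w.
(F4): fails — sR²t, sR²t but no w with tRw and t=w.

(F2)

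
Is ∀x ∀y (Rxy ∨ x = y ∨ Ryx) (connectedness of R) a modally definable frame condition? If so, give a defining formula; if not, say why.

No

Any modally definable frame class is closed under disjoint unions.
Take 4 disjoint single-world reflexive frames: each is trivially connected, but their disjoint union has 4 worlds with no edge between distinct components, so it is not connected.
So the class is not modally definable.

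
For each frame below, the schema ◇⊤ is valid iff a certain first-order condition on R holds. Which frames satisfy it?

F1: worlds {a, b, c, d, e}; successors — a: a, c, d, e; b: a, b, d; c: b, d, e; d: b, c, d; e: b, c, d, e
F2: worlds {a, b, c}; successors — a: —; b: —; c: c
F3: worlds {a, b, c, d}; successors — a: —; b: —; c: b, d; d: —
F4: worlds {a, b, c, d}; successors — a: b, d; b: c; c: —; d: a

F1

This is the axiom for seriality; its first-order frame correspondent is ∀x ∃y Rxy.
F1: satisfies the condition.
F2: fails — world a has no successor.
F3: fails — world a has no successor.
F4: fails — world c has no successor.
Valid on: F1.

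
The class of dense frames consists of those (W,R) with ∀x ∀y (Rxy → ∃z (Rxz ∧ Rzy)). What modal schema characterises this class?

A defining formula is □□r → □r (the C4 axiom).

□□r → □r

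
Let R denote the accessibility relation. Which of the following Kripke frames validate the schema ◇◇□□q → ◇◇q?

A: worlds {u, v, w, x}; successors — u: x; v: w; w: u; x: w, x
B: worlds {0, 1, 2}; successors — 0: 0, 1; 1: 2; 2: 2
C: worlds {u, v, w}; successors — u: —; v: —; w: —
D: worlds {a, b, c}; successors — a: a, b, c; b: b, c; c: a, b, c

This is the axiom for a generalized confluence (Geach) condition; its first-order frame correspondent is ∀x ∀y (xR²y → ∃w (yR²w ∧ xR²w)).
A: fails — vR²u but no t with uR²t and vR²t.
B: ✓.
C: ✓.
D: ✓.
Valid on: B, C, D.

B, C, D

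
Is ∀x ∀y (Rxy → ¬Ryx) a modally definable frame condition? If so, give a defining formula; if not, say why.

Not modally definable

If a class were modally definable it would be closed under surjective bounded morphisms (Goldblatt–Thomason).
The 4-cycle (worlds a,b,c,d with a→b→c→d→a) is asymmetric. Mapping every world to a single reflexive point • is a surjective bounded morphism, and the reflexive point is not asymmetric (R•• but asymmetry requires ¬R••).
So the class is not modally definable.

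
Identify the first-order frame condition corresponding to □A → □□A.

This is the 4 axiom.
It corresponds to transitivity: ∀x ∀y ∀z (Rxy ∧ Ryz → Rxz).

transitivity: ∀x ∀y ∀z (Rxy ∧ Ryz → Rxz)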